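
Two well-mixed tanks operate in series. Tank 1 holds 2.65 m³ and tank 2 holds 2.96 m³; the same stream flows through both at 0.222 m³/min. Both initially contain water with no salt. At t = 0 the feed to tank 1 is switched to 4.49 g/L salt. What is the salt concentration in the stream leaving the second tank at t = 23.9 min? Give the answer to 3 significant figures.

Each tank obeys Vᵢ dCᵢ/dt = Q(Cᵢ₋₁ − Cᵢ), so τᵢ = Vᵢ/Q.
τ₁ = 2.65/0.222 = 11.937 min; τ₂ = 2.96/0.222 = 13.333 min.
Tank 1: C₁ = C_in(1 − e^(−t/τ₁)). Tank 2 (τ₁ ≠ τ₂): C₂ = C_in[1 − (τ₁ e^(−t/τ₁) − τ₂ e^(−t/τ₂))/(τ₁ − τ₂)].
At t = 23.9: e^(−t/τ₁) = 0.13504, e^(−t/τ₂) = 0.16654.
C₂ = 4.49·[1 − (11.937·0.13504 − 13.333·0.16654)/(-1.3964)] = 4.49·0.56415 = 2.5330 g/L.

2.53 g/L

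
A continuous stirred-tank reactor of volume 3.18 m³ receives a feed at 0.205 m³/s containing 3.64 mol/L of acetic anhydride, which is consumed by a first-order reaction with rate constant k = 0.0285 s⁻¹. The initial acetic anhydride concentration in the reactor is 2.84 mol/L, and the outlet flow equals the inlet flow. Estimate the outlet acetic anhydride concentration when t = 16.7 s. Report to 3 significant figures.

2.59 mol/L

Species balance: V dC/dt = Q C_in − Q C − k V C.
dC/dt = (Q/V) C_in − (Q/V + k) C; effective rate a = Q/V + k = 0.064465 + 0.0285 = 0.092965 s⁻¹.
C_ss = Q C_in/(Q + kV) = 2.5241 mol/L; C(t) = C_ss + (C₀ − C_ss) e^(−a t).
C(16.7) = 2.5241 + (0.31590)·e^(−0.092965·16.7) = 2.5241 + (0.31590)·0.21171 = 2.5910 mol/L.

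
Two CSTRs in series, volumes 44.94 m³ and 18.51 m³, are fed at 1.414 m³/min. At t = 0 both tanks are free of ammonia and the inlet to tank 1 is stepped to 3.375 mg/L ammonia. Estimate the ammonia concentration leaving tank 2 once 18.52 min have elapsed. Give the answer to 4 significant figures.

0.7450 mg/L

Time constants: τᵢ = Vᵢ/Q for each well-mixed tank.
τ₁ = 44.94/1.414 = 31.7822 min; τ₂ = 18.51/1.414 = 13.0905 min.
Tank 1: C₁ = C_in(1 − e^(−t/τ₁)). Tank 2 (τ₁ ≠ τ₂): C₂ = C_in[1 − (τ₁ e^(−t/τ₁) − τ₂ e^(−t/τ₂))/(τ₁ − τ₂)].
At t = 18.52: e^(−t/τ₁) = 0.558379, e^(−t/τ₂) = 0.242983.
C₂ = 3.375·[1 − (31.7822·0.558379 − 13.0905·0.242983)/(18.6917)] = 3.375·0.220736 = 0.744983 mg/L.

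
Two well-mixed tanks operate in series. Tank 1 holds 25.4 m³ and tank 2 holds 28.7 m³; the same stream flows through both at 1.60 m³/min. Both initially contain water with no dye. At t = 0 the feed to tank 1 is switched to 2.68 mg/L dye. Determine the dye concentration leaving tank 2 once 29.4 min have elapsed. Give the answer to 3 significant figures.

Time constants: τᵢ = Vᵢ/Q for each well-mixed tank.
τ₁ = 25.4/1.60 = 15.875 min; τ₂ = 28.7/1.60 = 17.938 min.
Solving the cascade with C₁(0)=C₂(0)=0 gives C₂(t) = C_in[1 − (τ₁ e^(−t/τ₁) − τ₂ e^(−t/τ₂))/(τ₁ − τ₂)].
At t = 29.4: e^(−t/τ₁) = 0.15693, e^(−t/τ₂) = 0.19417.
C₂ = 2.68·[1 − (15.875·0.15693 − 17.938·0.19417)/(-2.0625)] = 2.68·0.51918 = 1.3914 mg/L.

1.39 mg/L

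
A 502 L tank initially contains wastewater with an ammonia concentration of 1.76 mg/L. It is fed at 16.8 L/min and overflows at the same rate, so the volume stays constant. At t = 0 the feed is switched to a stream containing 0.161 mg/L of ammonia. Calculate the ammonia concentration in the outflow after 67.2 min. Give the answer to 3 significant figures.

0.330 mg/L

Accumulation = in − out for the solute gives V dC/dt = Q(C_in − C).
Time constant τ = V/Q = 502/16.8 = 29.881 min.
This is linear first-order; C(t) = C_in + (C₀ − C_in) e^(−t/τ).
C(67.2) = 0.161 + (1.76 − 0.161)·e^(−67.2/29.881) = 0.161 + (1.5990)·0.10551 = 0.32971 mg/L.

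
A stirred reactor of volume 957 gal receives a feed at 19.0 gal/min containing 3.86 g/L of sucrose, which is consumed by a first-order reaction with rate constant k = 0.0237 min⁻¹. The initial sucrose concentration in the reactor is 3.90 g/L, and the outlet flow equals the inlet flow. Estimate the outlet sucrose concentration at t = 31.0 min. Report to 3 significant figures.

2.31 g/L

Accumulation = in − out − consumed: V dC/dt = Q C_in − Q C − k V C.
This is linear with rate a = Q/V + k = 0.043554 min⁻¹.
C_ss = Q C_in/(Q + kV) = 1.7596 g/L; C(t) = C_ss + (C₀ − C_ss) e^(−a t).
C(31.0) = 1.7596 + (2.1404)·e^(−0.043554·31.0) = 1.7596 + (2.1404)·0.25920 = 2.3144 g/L.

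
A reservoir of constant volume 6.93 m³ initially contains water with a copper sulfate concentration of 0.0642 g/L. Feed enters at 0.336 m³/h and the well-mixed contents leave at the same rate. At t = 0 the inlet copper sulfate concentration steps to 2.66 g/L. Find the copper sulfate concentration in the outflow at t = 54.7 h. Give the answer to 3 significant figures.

2.48 g/L

Mass balance on the solute (V constant): V dC/dt = Q(C_in − C).
So dC/dt = (C_in − C)/τ with τ = V/Q = 6.93/0.336 = 20.625 h.
C approaches C_in exponentially: C(t) = C_in + (C₀ − C_in) e^(−t/τ).
C(54.7) = 2.66 + (0.0642 − 2.66)·e^(−54.7/20.625) = 2.66 + (-2.5958)·0.070502 = 2.4770 g/L.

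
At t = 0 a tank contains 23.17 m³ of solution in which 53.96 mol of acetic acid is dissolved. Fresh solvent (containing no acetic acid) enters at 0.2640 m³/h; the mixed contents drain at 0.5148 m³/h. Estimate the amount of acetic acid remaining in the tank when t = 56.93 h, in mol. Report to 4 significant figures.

Total volume: dV/dt = Q_in − Q_out = -0.250800 m³/h, so V(t) = 23.17 − 0.250800 t and V(56.93) = 8.89196 m³.
Species balance (pure solvent in): dm/dt = −Q_out · m/V(t).
dm/m = −Q_out dt/(V₀ − 0.250800 t); integrating gives ln(m/m₀) = −(Q_out/(Q_in−Q_out)) ln(V/V₀).
m = m₀ (V₀/V)^(Q_out/(Q_in−Q_out)) = 53.96 × (23.17/8.89196)^(-2.05263) = 7.55655 mol.

7.557 mol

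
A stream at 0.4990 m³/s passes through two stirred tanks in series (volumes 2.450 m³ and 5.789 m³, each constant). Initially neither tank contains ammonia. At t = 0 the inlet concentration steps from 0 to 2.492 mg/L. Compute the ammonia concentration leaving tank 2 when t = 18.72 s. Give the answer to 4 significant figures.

1.672 mg/L

Species balance on tank i: dCᵢ/dt = (Cᵢ₋₁ − Cᵢ)/τᵢ with τᵢ = Vᵢ/Q.
τ₁ = 2.450/0.4990 = 4.90982 s; τ₂ = 5.789/0.4990 = 11.6012 s.
Solving the cascade with C₁(0)=C₂(0)=0 gives C₂(t) = C_in[1 − (τ₁ e^(−t/τ₁) − τ₂ e^(−t/τ₂))/(τ₁ − τ₂)].
At t = 18.72: e^(−t/τ₁) = 0.0220870, e^(−t/τ₂) = 0.199164.
C₂ = 2.492·[1 − (4.90982·0.0220870 − 11.6012·0.199164)/(-6.69138)] = 2.492·0.670905 = 1.67190 mg/L.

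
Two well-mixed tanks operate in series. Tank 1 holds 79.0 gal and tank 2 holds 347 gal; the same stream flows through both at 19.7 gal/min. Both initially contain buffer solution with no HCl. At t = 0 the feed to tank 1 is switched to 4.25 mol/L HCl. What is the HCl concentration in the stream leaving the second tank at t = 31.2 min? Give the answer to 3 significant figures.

Time constants: τᵢ = Vᵢ/Q for each well-mixed tank.
τ₁ = 79.0/19.7 = 4.0102 min; τ₂ = 347/19.7 = 17.614 min.
Tank 1: C₁ = C_in(1 − e^(−t/τ₁)). Tank 2 (τ₁ ≠ τ₂): C₂ = C_in[1 − (τ₁ e^(−t/τ₁) − τ₂ e^(−t/τ₂))/(τ₁ − τ₂)].
At t = 31.2: e^(−t/τ₁) = 0.00041791, e^(−t/τ₂) = 0.17011.
C₂ = 4.25·[1 − (4.0102·0.00041791 − 17.614·0.17011)/(-13.604)] = 4.25·0.77987 = 3.3144 mol/L.

3.31 mol/L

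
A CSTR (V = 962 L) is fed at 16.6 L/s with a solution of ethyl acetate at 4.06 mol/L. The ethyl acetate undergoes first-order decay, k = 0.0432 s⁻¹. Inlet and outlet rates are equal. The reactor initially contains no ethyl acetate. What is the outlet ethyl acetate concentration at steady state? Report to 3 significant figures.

1.16 mol/L

Accumulation = in − out − consumed: V dC/dt = Q C_in − Q C − k V C.
Steady state (dC/dt = 0): C_ss = Q C_in/(Q + kV) = C_in/(1 + kV/Q).
C_ss = 16.6·4.06/(16.6 + 0.0432·962) = 67.396/58.158 = 1.1588 mol/L.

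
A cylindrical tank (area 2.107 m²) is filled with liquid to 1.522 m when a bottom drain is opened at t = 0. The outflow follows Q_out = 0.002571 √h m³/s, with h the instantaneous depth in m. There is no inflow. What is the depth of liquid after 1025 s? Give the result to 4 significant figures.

0.3701 m

Mass balance (ρ constant): A dh/dt = −0.002571 √h.
Separate and integrate: 2(√h − √h₀) = −(0.002571/A) t.
√h = √1.522 − 0.002571·1025/(2·2.107) = 1.23369 − 0.625362 = 0.608332.
h = 0.608332² = 0.370068 m.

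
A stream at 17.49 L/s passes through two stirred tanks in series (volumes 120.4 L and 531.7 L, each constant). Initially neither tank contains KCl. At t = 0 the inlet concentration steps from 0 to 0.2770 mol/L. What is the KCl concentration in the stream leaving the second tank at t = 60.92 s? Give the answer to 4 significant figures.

0.2287 mol/L

Species balance on tank i: dCᵢ/dt = (Cᵢ₋₁ − Cᵢ)/τᵢ with τᵢ = Vᵢ/Q.
τ₁ = 120.4/17.49 = 6.88393 s; τ₂ = 531.7/17.49 = 30.4002 s.
Tank 1: C₁ = C_in(1 − e^(−t/τ₁)). Tank 2 (τ₁ ≠ τ₂): C₂ = C_in[1 − (τ₁ e^(−t/τ₁) − τ₂ e^(−t/τ₂))/(τ₁ − τ₂)].
At t = 60.92: e^(−t/τ₁) = 0.000143440, e^(−t/τ₂) = 0.134804.
C₂ = 0.2770·[1 − (6.88393·0.000143440 − 30.4002·0.134804)/(-23.5163)] = 0.2770·0.825777 = 0.228740 mol/L.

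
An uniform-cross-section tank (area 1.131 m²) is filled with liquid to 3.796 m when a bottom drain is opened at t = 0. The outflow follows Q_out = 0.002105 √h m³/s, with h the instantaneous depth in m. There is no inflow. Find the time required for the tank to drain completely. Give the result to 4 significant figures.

With no inflow, A dh/dt = −0.002105 √h.
∫ h^(−1/2) dh = −(0.002105/A) ∫ dt, giving 2√h = 2√h₀ − (0.002105/A) t.
Tank is empty when √h = 0: t_empty = 2A√h₀/0.002105.
t_empty = 2·1.131·√3.796/0.002105 = 2.26200·1.94833/0.002105 = 2093.65 s.

2094 s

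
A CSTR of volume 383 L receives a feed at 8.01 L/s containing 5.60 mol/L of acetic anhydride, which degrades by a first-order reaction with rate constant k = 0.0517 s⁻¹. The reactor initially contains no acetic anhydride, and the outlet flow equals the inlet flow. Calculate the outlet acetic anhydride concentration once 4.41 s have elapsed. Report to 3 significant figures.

0.442 mol/L

Accumulation = in − out − consumed: V dC/dt = Q C_in − Q C − k V C.
This is linear with rate a = Q/V + k = 0.072614 s⁻¹.
C_ss = Q C_in/(Q + kV) = 1.6129 mol/L; C(t) = C_ss + (C₀ − C_ss) e^(−a t).
C(4.41) = 1.6129 + (-1.6129)·e^(−0.072614·4.41) = 1.6129 + (-1.6129)·0.72598 = 0.44195 mol/L.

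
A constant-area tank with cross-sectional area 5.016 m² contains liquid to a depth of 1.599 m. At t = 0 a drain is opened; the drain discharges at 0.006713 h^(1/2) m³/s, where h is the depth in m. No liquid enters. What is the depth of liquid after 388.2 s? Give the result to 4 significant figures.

1.010 m

Accumulation of liquid (constant cross-section A): A dh/dt = −0.006713 √h.
Separate and integrate: 2(√h − √h₀) = −(0.006713/A) t.
√h = √1.599 − 0.006713·388.2/(2·5.016) = 1.26452 − 0.259767 = 1.00475.
h = 1.00475² = 1.00952 m.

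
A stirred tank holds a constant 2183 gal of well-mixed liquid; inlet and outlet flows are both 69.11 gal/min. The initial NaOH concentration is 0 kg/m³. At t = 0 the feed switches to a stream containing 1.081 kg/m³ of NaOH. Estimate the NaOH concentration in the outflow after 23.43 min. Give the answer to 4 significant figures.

0.5661 kg/m³

Accumulation = in − out for the solute gives V dC/dt = Q(C_in − C).
Time constant τ = V/Q = 2183/69.11 = 31.5873 min.
Solution: C(t) = C_in + (C₀ − C_in) e^(−t/τ).
C(23.43) = 1.081 + (0 − 1.081)·e^(−23.43/31.5873) = 1.081 + (-1.08100)·0.476278 = 0.566143 kg/m³.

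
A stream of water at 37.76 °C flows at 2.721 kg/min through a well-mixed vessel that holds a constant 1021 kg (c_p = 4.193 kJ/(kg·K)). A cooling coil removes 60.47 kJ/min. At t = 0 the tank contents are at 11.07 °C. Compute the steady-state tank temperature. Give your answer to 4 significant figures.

32.46 °C

M c_p dT/dt = ṁ c_p (T_in − T) − Q̇.
At steady state dT/dt = 0 ⇒ T_ss = T_in − Q̇/(ṁ c_p) = 37.76 − 60.47/(2.721·4.193) = 32.4599 °C.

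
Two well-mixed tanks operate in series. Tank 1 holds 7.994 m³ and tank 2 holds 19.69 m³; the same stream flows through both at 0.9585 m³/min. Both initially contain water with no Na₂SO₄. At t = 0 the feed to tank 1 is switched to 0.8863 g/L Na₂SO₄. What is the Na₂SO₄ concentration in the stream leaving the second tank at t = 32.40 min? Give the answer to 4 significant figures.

0.5906 g/L

Time constants: τᵢ = Vᵢ/Q for each well-mixed tank.
τ₁ = 7.994/0.9585 = 8.34011 min; τ₂ = 19.69/0.9585 = 20.5425 min.
Tank 1: C₁ = C_in(1 − e^(−t/τ₁)). Tank 2 (τ₁ ≠ τ₂): C₂ = C_in[1 − (τ₁ e^(−t/τ₁) − τ₂ e^(−t/τ₂))/(τ₁ − τ₂)].
At t = 32.40: e^(−t/τ₁) = 0.0205511, e^(−t/τ₂) = 0.206549.
C₂ = 0.8863·[1 − (8.34011·0.0205511 − 20.5425·0.206549)/(-12.2024)] = 0.8863·0.666325 = 0.590564 g/L.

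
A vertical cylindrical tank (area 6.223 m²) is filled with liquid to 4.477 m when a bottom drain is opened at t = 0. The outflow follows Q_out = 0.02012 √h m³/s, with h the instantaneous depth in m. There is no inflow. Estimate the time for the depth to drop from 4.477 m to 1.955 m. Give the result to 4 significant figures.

Unsteady balance on liquid volume: A dh/dt = −0.02012 √h.
This is separable: 2 d(√h)/dt = −0.02012/A, so √h = √h₀ − (0.02012/(2A)) t.
t = 2A(√h₀ − √h)/0.02012 = 2·6.223·(√4.477 − √1.955)/0.02012
  = 12.4460 × (2.11589 − 1.39821) / 0.02012 = 443.948 s.

443.9 s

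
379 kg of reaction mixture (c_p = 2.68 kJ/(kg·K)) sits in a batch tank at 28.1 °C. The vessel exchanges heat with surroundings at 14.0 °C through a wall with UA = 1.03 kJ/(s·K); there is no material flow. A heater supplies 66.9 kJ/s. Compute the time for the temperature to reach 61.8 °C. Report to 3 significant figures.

Heat balance on the well-mixed liquid: M c_p dT/dt = −UA(T − T_amb) + Q̇.
τ = M c_p/UA = 986.14 s; T_ss = T_amb + Q̇/UA = 14.0 + 66.9/1.03 = 78.951 °C.
T(t) = T_ss + (T₀ − T_ss)e^(−t/τ); set T = 61.8:
t = −τ ln[(T − T_ss)/(T₀ − T_ss)] = −986.14 · ln(0.33729) = 1071.8 s.

1070 s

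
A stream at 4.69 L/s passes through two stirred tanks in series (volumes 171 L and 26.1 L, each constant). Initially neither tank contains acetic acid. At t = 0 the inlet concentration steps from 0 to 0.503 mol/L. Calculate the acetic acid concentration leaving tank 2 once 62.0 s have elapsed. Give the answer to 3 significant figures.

0.395 mol/L

Time constants: τᵢ = Vᵢ/Q for each well-mixed tank.
τ₁ = 171/4.69 = 36.461 s; τ₂ = 26.1/4.69 = 5.5650 s.
Tank 1: C₁ = C_in(1 − e^(−t/τ₁)). Tank 2 (τ₁ ≠ τ₂): C₂ = C_in[1 − (τ₁ e^(−t/τ₁) − τ₂ e^(−t/τ₂))/(τ₁ − τ₂)].
At t = 62.0: e^(−t/τ₁) = 0.18260, e^(−t/τ₂) = 1.4505e-05.
C₂ = 0.503·[1 − (36.461·0.18260 − 5.5650·1.4505e-05)/(30.896)] = 0.503·0.78451 = 0.39461 mol/L.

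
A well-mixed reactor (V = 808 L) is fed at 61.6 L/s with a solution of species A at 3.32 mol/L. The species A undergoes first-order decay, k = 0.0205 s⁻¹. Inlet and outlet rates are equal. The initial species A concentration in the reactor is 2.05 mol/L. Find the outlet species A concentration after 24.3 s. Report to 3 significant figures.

2.56 mol/L

V dC/dt = Q(C_in − C) − k V C.
dC/dt = (Q/V) C_in − (Q/V + k) C; effective rate a = Q/V + k = 0.076238 + 0.0205 = 0.096738 s⁻¹.
C_ss = Q C_in/(Q + kV) = 2.6164 mol/L; C(t) = C_ss + (C₀ − C_ss) e^(−a t).
C(24.3) = 2.6164 + (-0.56645)·e^(−0.096738·24.3) = 2.6164 + (-0.56645)·0.095300 = 2.5625 mol/L.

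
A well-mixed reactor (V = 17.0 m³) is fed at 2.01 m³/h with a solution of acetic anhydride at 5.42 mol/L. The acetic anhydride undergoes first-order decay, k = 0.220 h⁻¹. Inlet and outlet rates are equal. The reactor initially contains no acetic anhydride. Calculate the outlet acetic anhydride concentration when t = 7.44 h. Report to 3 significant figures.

V dC/dt = Q(C_in − C) − k V C.
dC/dt = (Q/V) C_in − (Q/V + k) C; effective rate a = Q/V + k = 0.11824 + 0.220 = 0.33824 h⁻¹.
C_ss = Q C_in/(Q + kV) = 1.8946 mol/L; C(t) = C_ss + (C₀ − C_ss) e^(−a t).
C(7.44) = 1.8946 + (-1.8946)·e^(−0.33824·7.44) = 1.8946 + (-1.8946)·0.080744 = 1.7417 mol/L.

1.74 mol/L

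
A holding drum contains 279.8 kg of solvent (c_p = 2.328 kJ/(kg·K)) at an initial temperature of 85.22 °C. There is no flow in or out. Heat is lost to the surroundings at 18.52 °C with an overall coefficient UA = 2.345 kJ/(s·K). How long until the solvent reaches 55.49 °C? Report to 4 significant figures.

163.9 s

M c_p dT/dt = −UA(T − T_amb).
τ = M c_p/UA = 277.772 s; T_ss = T_amb = 18.5200 °C.
T(t) = T_ss + (T₀ − T_ss)e^(−t/τ); set T = 55.49:
t = −τ ln[(T − T_ss)/(T₀ − T_ss)] = −277.772 · ln(0.554273) = 163.913 s.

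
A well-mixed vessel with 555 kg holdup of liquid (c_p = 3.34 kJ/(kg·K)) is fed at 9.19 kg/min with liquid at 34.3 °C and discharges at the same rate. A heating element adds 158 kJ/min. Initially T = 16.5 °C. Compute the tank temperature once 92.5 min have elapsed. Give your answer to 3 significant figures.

34.5 °C

M c_p dT/dt = ṁ c_p (T_in − T) + Q̇.
Rearrange: dT/dt = (T_ss − T)/τ with τ = M/ṁ = 60.392 min and T_ss = T_in + Q̇/(ṁ c_p) = 39.447 °C.
Solution: T(t) = T_ss + (T₀ − T_ss) e^(−t/τ).
T(92.5) = 39.447 + (-22.947)·e^(−92.5/60.392) = 39.447 + (-22.947)·0.21618 = 34.487 °C.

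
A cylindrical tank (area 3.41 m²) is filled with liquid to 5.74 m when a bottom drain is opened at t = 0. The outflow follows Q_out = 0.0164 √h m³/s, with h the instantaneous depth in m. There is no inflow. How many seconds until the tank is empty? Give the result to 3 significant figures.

996 s

Volume balance on the tank: A dh/dt = −0.0164 √h.
Separate and integrate: 2(√h − √h₀) = −(0.0164/A) t.
Set h = 0: 2√h₀ = (0.0164/A) t_empty ⇒ t_empty = 2A√h₀/0.0164.
t_empty = 2·3.41·√5.74/0.0164 = 6.8200·2.3958/0.0164 = 996.31 s.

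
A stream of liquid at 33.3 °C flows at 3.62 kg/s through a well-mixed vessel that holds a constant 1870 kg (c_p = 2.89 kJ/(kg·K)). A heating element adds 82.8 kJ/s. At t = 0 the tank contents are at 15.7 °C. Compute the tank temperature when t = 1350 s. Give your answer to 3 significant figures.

Energy balance: M c_p dT/dt = ṁ c_p (T_in − T) + 82.8.
τ = M/ṁ = 516.57 s; T_ss = T_in + Q̇/(ṁ c_p) = 33.3 + 82.8/(3.62·2.89) = 41.215 °C.
Integrating: T(t) = T_ss + (T₀ − T_ss) e^(−t/τ).
T(1350) = 41.215 + (-25.515)·e^(−1350/516.57) = 41.215 + (-25.515)·0.073287 = 39.345 °C.

39.3 °C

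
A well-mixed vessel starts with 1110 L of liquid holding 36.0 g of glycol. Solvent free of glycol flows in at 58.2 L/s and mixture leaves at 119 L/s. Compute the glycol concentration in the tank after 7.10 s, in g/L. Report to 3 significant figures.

0.0202 g/L

Let m(t) be the amount of glycol. Volume: V(t) = V₀ + (Q_in − Q_out) t = 1110 − 60.800 t; V(7.10) = 678.32 L.
Solute balance: dm/dt = 0 − Q_out C = −Q_out m/V(t).
dm/m = −Q_out dt/(V₀ − 60.800 t); integrating gives ln(m/m₀) = −(Q_out/(Q_in−Q_out)) ln(V/V₀).
m = m₀ (V₀/V)^(Q_out/(Q_in−Q_out)) = 36.0 × (1110/678.32)^(-1.9572) = 13.730 g.
C = m/V = 13.730/678.32 = 0.020241 g/L.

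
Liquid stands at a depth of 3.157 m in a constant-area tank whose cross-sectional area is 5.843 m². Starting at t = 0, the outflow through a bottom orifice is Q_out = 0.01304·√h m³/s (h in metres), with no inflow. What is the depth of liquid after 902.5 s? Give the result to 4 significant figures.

0.5925 m

Mass balance (ρ constant): A dh/dt = −0.01304 √h.
Separate and integrate: 2(√h − √h₀) = −(0.01304/A) t.
√h = √3.157 − 0.01304·902.5/(2·5.843) = 1.77679 − 1.00707 = 0.769727.
h = 0.769727² = 0.592479 m.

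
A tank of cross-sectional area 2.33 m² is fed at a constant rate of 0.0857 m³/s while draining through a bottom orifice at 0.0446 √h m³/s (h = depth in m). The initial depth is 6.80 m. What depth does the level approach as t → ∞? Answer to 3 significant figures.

3.69 m

A dh/dt = Q_in − 0.0446 √h. Steady state requires inflow = outflow:
Q_in = 0.0446 √h_ss ⇒ √h_ss = 0.0857/0.0446 = 1.9215.
h_ss = 1.9215² = 3.6923 m. (Since h₀ = 6.80 m > h_ss, the level will fall toward this value.)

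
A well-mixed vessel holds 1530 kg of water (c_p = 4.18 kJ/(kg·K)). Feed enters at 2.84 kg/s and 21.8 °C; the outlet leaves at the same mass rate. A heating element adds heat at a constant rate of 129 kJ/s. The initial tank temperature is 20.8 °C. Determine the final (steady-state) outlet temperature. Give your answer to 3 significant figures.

32.7 °C

M c_p dT/dt = ṁ c_p (T_in − T) + Q̇.
At steady state dT/dt = 0 ⇒ T_ss = T_in + Q̇/(ṁ c_p) = 21.8 + 129/(2.84·4.18) = 32.667 °C.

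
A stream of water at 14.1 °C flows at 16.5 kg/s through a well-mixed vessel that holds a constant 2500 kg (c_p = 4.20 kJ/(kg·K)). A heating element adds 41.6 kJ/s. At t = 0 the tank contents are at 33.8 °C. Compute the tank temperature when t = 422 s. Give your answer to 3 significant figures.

M c_p dT/dt = ṁ c_p (T_in − T) + Q̇.
τ = M/ṁ = 151.52 s; T_ss = T_in + Q̇/(ṁ c_p) = 14.1 + 41.6/(16.5·4.20) = 14.700 °C.
T approaches T_ss exponentially: T(t) = T_ss + (T₀ − T_ss) e^(−t/τ).
T(422) = 14.700 + (19.100)·e^(−422/151.52) = 14.700 + (19.100)·0.061717 = 15.879 °C.

15.9 °C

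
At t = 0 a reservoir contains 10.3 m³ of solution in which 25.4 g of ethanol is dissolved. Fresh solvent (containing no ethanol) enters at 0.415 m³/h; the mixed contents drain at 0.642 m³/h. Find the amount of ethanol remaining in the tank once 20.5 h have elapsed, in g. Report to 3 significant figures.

4.64 g

Let m(t) be the amount of ethanol. Volume: V(t) = V₀ + (Q_in − Q_out) t = 10.3 − 0.22700 t; V(20.5) = 5.6465 m³.
Solute balance: dm/dt = 0 − Q_out C = −Q_out m/V(t).
dm/m = −Q_out dt/(V₀ − 0.22700 t); integrating gives ln(m/m₀) = −(Q_out/(Q_in−Q_out)) ln(V/V₀).
m = m₀ (V₀/V)^(Q_out/(Q_in−Q_out)) = 25.4 × (10.3/5.6465)^(-2.8282) = 4.6399 g.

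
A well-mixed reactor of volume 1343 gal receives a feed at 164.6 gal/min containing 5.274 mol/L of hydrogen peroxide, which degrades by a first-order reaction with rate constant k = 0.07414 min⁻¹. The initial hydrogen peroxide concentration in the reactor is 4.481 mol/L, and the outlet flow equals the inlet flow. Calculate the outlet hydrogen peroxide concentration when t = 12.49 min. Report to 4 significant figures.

3.389 mol/L

Species balance: V dC/dt = Q C_in − Q C − k V C.
This is linear with rate a = Q/V + k = 0.196701 min⁻¹.
C_ss = Q C_in/(Q + kV) = 3.28614 mol/L; C(t) = C_ss + (C₀ − C_ss) e^(−a t).
C(12.49) = 3.28614 + (1.19486)·e^(−0.196701·12.49) = 3.28614 + (1.19486)·0.0857087 = 3.38855 mol/L.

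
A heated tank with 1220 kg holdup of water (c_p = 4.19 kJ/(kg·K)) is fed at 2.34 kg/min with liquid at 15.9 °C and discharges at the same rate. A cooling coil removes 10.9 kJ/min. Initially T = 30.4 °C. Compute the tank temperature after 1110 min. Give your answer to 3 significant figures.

16.6 °C

Unsteady energy balance on the tank contents: M c_p dT/dt = ṁ c_p (T_in − T) − 10.9.
Rearrange: dT/dt = (T_ss − T)/τ with τ = M/ṁ = 521.37 min and T_ss = T_in − Q̇/(ṁ c_p) = 14.788 °C.
Solution: T(t) = T_ss + (T₀ − T_ss) e^(−t/τ).
T(1110) = 14.788 + (15.612)·e^(−1110/521.37) = 14.788 + (15.612)·0.11895 = 16.645 °C.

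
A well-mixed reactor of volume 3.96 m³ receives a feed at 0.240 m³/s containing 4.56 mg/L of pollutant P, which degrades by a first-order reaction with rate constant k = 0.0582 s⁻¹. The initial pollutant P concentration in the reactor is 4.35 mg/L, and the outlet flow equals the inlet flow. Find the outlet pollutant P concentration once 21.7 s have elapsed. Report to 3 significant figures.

2.48 mg/L

Accumulation = in − out − consumed: V dC/dt = Q C_in − Q C − k V C.
dC/dt = (Q/V) C_in − (Q/V + k) C; effective rate a = Q/V + k = 0.060606 + 0.0582 = 0.11881 s⁻¹.
C_ss = Q C_in/(Q + kV) = 2.3262 mg/L; C(t) = C_ss + (C₀ − C_ss) e^(−a t).
C(21.7) = 2.3262 + (2.0238)·e^(−0.11881·21.7) = 2.3262 + (2.0238)·0.075919 = 2.4798 mg/L.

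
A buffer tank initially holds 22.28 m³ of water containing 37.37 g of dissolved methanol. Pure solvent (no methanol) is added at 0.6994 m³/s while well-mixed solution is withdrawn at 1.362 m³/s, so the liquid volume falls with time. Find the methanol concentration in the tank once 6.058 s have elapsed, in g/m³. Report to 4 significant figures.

1.360 g/m³

Let m(t) be the amount of methanol. Volume: V(t) = V₀ + (Q_in − Q_out) t = 22.28 − 0.662600 t; V(6.058) = 18.2660 m³.
Solute balance: dm/dt = 0 − Q_out C = −Q_out m/V(t).
dm/m = −Q_out dt/(V₀ − 0.662600 t); integrating gives ln(m/m₀) = −(Q_out/(Q_in−Q_out)) ln(V/V₀).
m = m₀ (V₀/V)^(Q_out/(Q_in−Q_out)) = 37.37 × (22.28/18.2660)^(-2.05554) = 24.8420 g.
C = m/V = 24.8420/18.2660 = 1.36002 g/m³.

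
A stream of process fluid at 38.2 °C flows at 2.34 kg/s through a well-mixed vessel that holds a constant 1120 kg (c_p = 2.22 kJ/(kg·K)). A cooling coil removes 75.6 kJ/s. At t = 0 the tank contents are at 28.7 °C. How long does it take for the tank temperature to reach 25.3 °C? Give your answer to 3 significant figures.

Energy balance: M c_p dT/dt = ṁ c_p (T_in − T) − 75.6.
τ = M/ṁ = 478.63 s; T_ss = T_in − Q̇/(ṁ c_p) = 23.647 °C.
T(t) = T_ss + (T₀ − T_ss) e^(−t/τ). Set T = 25.3:
e^(−t/τ) = (25.3 − 23.647)/(28.7 − 23.647) = 0.32713
t = −478.63 · ln(0.32713) = 534.82 s.

535 s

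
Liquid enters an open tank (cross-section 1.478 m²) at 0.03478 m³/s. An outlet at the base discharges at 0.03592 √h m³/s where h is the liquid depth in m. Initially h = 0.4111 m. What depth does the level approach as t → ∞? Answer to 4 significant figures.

A dh/dt = Q_in − 0.03592 √h. Steady state requires inflow = outflow:
Q_in = 0.03592 √h_ss ⇒ √h_ss = 0.03478/0.03592 = 0.968263.
h_ss = 0.968263² = 0.937533 m. (Since h₀ = 0.4111 m < h_ss, the level will rise toward this value.)

0.9375 m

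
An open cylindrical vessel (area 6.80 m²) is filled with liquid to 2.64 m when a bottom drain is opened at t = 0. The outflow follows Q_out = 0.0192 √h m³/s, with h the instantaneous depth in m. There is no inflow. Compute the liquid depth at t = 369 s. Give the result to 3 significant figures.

A dh/dt = −Q_out = −0.0192 √h.
∫ h^(−1/2) dh = −(0.0192/A) ∫ dt, giving 2√h = 2√h₀ − (0.0192/A) t.
√h = √2.64 − 0.0192·369/(2·6.80) = 1.6248 − 0.52094 = 1.1039.
h = 1.1039² = 1.2185 m.

1.22 m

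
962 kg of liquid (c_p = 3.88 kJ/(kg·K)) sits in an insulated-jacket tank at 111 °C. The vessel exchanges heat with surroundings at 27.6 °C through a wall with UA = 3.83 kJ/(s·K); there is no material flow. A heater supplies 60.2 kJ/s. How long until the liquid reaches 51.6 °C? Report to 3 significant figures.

First-law balance (no shaft work): M c_p dT/dt = −UA(T − T_amb) + Q̇.
τ = M c_p/UA = 974.56 s; T_ss = T_amb + Q̇/UA = 27.6 + 60.2/3.83 = 43.318 °C.
T(t) = T_ss + (T₀ − T_ss)e^(−t/τ); set T = 51.6:
t = −τ ln[(T − T_ss)/(T₀ − T_ss)] = −974.56 · ln(0.12237) = 2047.3 s.

2050 s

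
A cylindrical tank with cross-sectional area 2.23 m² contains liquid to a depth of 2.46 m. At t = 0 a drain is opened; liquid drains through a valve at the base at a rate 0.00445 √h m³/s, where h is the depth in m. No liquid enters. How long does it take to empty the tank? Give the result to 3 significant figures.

1570 s

With no inflow, A dh/dt = −0.00445 √h.
Separate and integrate: 2(√h − √h₀) = −(0.00445/A) t.
Tank is empty when √h = 0: t_empty = 2A√h₀/0.00445.
t_empty = 2·2.23·√2.46/0.00445 = 4.4600·1.5684/0.00445 = 1572.0 s.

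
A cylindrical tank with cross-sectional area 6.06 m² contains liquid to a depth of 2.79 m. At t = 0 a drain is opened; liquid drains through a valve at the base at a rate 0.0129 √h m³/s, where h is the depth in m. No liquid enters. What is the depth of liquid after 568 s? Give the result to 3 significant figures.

A dh/dt = −Q_out = −0.0129 √h.
∫ h^(−1/2) dh = −(0.0129/A) ∫ dt, giving 2√h = 2√h₀ − (0.0129/A) t.
√h = √2.79 − 0.0129·568/(2·6.06) = 1.6703 − 0.60455 = 1.0658.
h = 1.0658² = 1.1359 m.

1.14 m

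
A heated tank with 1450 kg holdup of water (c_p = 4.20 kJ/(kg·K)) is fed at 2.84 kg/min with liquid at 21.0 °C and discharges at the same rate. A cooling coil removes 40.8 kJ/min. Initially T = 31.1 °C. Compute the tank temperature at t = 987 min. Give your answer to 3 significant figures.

19.5 °C

First-law balance (no shaft work): M c_p dT/dt = ṁ c_p (T_in − T) − 40.8.
Rearrange: dT/dt = (T_ss − T)/τ with τ = M/ṁ = 510.56 min and T_ss = T_in − Q̇/(ṁ c_p) = 17.579 °C.
Integrating: T(t) = T_ss + (T₀ − T_ss) e^(−t/τ).
T(987) = 17.579 + (13.521)·e^(−987/510.56) = 17.579 + (13.521)·0.14469 = 19.536 °C.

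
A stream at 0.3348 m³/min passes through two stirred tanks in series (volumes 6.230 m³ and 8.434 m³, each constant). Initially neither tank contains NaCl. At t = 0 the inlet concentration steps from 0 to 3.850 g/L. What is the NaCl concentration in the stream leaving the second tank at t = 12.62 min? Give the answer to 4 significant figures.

0.4461 g/L

Species balance on tank i: dCᵢ/dt = (Cᵢ₋₁ − Cᵢ)/τᵢ with τᵢ = Vᵢ/Q.
τ₁ = 6.230/0.3348 = 18.6081 min; τ₂ = 8.434/0.3348 = 25.1912 min.
Tank 1: C₁ = C_in(1 − e^(−t/τ₁)). Tank 2 (τ₁ ≠ τ₂): C₂ = C_in[1 − (τ₁ e^(−t/τ₁) − τ₂ e^(−t/τ₂))/(τ₁ − τ₂)].
At t = 12.62: e^(−t/τ₁) = 0.507531, e^(−t/τ₂) = 0.605943.
C₂ = 3.850·[1 − (18.6081·0.507531 − 25.1912·0.605943)/(-6.58303)] = 3.850·0.115877 = 0.446125 g/L.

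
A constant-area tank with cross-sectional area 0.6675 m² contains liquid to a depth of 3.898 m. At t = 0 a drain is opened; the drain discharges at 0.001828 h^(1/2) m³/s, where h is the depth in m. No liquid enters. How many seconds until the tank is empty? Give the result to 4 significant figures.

1442 s

Volume balance on the tank: A dh/dt = −0.001828 √h.
Separate and integrate: 2(√h − √h₀) = −(0.001828/A) t.
Set h = 0: 2√h₀ = (0.001828/A) t_empty ⇒ t_empty = 2A√h₀/0.001828.
t_empty = 2·0.6675·√3.898/0.001828 = 1.33500·1.97434/0.001828 = 1441.87 s.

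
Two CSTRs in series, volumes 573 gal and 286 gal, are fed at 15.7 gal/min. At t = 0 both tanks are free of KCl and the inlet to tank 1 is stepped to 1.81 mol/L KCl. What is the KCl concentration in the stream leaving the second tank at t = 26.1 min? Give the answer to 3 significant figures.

Species balance on tank i: dCᵢ/dt = (Cᵢ₋₁ − Cᵢ)/τᵢ with τᵢ = Vᵢ/Q.
τ₁ = 573/15.7 = 36.497 min; τ₂ = 286/15.7 = 18.217 min.
Tank 1: C₁ = C_in(1 − e^(−t/τ₁)). Tank 2 (τ₁ ≠ τ₂): C₂ = C_in[1 − (τ₁ e^(−t/τ₁) − τ₂ e^(−t/τ₂))/(τ₁ − τ₂)].
At t = 26.1: e^(−t/τ₁) = 0.48913, e^(−t/τ₂) = 0.23865.
C₂ = 1.81·[1 − (36.497·0.48913 − 18.217·0.23865)/(18.280)] = 1.81·0.26127 = 0.47289 mol/L.

0.473 mol/L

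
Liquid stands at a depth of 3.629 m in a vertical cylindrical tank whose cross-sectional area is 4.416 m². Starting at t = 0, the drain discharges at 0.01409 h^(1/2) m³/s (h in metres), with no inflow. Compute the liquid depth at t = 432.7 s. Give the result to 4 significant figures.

1.475 m

With no inflow, A dh/dt = −0.01409 √h.
This is separable: 2 d(√h)/dt = −0.01409/A, so √h = √h₀ − (0.01409/(2A)) t.
√h = √3.629 − 0.01409·432.7/(2·4.416) = 1.90499 − 0.690302 = 1.21469.
h = 1.21469² = 1.47548 m.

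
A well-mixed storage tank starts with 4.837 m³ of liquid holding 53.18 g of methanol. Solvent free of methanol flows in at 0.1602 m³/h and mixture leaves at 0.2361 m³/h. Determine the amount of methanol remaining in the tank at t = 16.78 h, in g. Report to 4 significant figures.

Let m(t) be the amount of methanol. Volume: V(t) = V₀ + (Q_in − Q_out) t = 4.837 − 0.0759000 t; V(16.78) = 3.56340 m³.
Solute balance: dm/dt = 0 − Q_out C = −Q_out m/V(t).
Separate: dm/m = −Q_out dt/V(t) ⇒ ln(m/m₀) = −(Q_out/(Q_in−Q_out)) ln(V/V₀).
m = m₀ (V₀/V)^(Q_out/(Q_in−Q_out)) = 53.18 × (4.837/3.56340)^(-3.11067) = 20.5554 g.

20.56 g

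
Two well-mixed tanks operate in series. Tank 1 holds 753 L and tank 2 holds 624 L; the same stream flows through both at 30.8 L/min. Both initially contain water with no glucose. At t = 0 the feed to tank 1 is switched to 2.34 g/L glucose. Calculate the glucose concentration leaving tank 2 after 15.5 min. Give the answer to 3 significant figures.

0.361 g/L

Time constants: τᵢ = Vᵢ/Q for each well-mixed tank.
τ₁ = 753/30.8 = 24.448 min; τ₂ = 624/30.8 = 20.260 min.
Tank 1: C₁ = C_in(1 − e^(−t/τ₁)). Tank 2 (τ₁ ≠ τ₂): C₂ = C_in[1 − (τ₁ e^(−t/τ₁) − τ₂ e^(−t/τ₂))/(τ₁ − τ₂)].
At t = 15.5: e^(−t/τ₁) = 0.53047, e^(−t/τ₂) = 0.46530.
C₂ = 2.34·[1 − (24.448·0.53047 − 20.260·0.46530)/(4.1883)] = 2.34·0.15433 = 0.36112 g/L.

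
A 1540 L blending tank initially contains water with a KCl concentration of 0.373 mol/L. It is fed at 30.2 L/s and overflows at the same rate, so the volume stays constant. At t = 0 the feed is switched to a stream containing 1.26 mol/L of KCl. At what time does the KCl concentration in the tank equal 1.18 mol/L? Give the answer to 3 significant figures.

Species balance: V dC/dt = Q(C_in − C) ⇒ τ = V/Q = 50.993 s.
C(t) = C_in + (C₀ − C_in) e^(−t/τ). Set C = 1.18 and solve for t:
e^(−t/τ) = (C − C_in)/(C₀ − C_in) = (1.18 − 1.26)/(0.373 − 1.26) = 0.090192
t = −τ ln(…) = 50.993 × 2.4058 = 122.68 s.

123 s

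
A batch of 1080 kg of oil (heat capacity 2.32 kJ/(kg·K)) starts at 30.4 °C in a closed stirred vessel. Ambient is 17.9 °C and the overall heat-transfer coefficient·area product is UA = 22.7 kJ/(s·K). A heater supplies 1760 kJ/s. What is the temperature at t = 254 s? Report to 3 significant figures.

M c_p dT/dt = −UA(T − T_amb) + Q̇.
dT/dt = (T_ss − T)/τ with T_ss = T_amb + Q̇/UA = 17.9 + 1760/22.7 = 95.433 °C, τ = M c_p/UA = 1080·2.32/22.7 = 110.38 s.
Solution: T(t) = T_ss + (T₀ − T_ss) e^(−t/τ).
T(254) = 95.433 + (-65.033)·0.10014 = 88.920 °C.

88.9 °C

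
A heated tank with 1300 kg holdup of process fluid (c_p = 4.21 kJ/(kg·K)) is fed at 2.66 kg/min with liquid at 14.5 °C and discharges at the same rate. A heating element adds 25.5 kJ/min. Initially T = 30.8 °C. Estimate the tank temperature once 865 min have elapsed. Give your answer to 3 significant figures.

19.2 °C

M c_p dT/dt = ṁ c_p (T_in − T) + Q̇.
Rearrange: dT/dt = (T_ss − T)/τ with τ = M/ṁ = 488.72 min and T_ss = T_in + Q̇/(ṁ c_p) = 16.777 °C.
This is linear first-order; T(t) = T_ss + (T₀ − T_ss) e^(−t/τ).
T(865) = 16.777 + (14.023)·e^(−865/488.72) = 16.777 + (14.023)·0.17035 = 19.166 °C.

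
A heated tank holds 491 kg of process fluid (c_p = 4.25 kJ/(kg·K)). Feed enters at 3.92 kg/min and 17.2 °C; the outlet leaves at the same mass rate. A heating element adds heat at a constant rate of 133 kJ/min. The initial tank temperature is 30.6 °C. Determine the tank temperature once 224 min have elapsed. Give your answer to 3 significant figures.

M c_p dT/dt = ṁ c_p (T_in − T) + Q̇.
τ = M/ṁ = 125.26 min; T_ss = T_in + Q̇/(ṁ c_p) = 17.2 + 133/(3.92·4.25) = 25.183 °C.
Integrating: T(t) = T_ss + (T₀ − T_ss) e^(−t/τ).
T(224) = 25.183 + (5.4168)·e^(−224/125.26) = 25.183 + (5.4168)·0.16724 = 26.089 °C.

26.1 °C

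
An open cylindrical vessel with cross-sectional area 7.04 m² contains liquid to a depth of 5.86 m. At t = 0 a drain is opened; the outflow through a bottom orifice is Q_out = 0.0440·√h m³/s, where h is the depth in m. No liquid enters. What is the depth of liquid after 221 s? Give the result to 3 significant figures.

2.99 m

A dh/dt = −Q_out = −0.0440 √h.
This is separable: 2 d(√h)/dt = −0.0440/A, so √h = √h₀ − (0.0440/(2A)) t.
√h = √5.86 − 0.0440·221/(2·7.04) = 2.4207 − 0.69063 = 1.7301.
h = 1.7301² = 2.9933 m.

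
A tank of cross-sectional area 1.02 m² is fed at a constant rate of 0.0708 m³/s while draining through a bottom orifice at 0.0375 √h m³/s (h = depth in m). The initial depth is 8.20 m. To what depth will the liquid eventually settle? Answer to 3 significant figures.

3.56 m

Accumulation of liquid (constant cross-section A): A dh/dt = Q_in − 0.0375 √h. At steady state dh/dt = 0:
Q_in = 0.0375 √h_ss ⇒ √h_ss = 0.0708/0.0375 = 1.8880.
h_ss = 1.8880² = 3.5645 m. (Since h₀ = 8.20 m > h_ss, the level will fall toward this value.)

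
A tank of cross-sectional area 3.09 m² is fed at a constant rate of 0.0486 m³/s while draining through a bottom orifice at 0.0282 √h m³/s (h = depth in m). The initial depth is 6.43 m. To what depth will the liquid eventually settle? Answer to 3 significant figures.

A dh/dt = Q_in − 0.0282 √h. Steady state requires inflow = outflow:
Q_in = 0.0282 √h_ss ⇒ √h_ss = 0.0486/0.0282 = 1.7234.
h_ss = 1.7234² = 2.9701 m. (Since h₀ = 6.43 m > h_ss, the level will fall toward this value.)

2.97 m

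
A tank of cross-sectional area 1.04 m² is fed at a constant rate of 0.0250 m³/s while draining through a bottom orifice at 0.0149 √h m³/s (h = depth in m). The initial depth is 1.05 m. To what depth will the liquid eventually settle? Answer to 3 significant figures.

A dh/dt = Q_in − 0.0149 √h. Steady state requires inflow = outflow:
Q_in = 0.0149 √h_ss ⇒ √h_ss = 0.0250/0.0149 = 1.6779.
h_ss = 1.6779² = 2.8152 m. (Since h₀ = 1.05 m < h_ss, the level will rise toward this value.)

2.82 m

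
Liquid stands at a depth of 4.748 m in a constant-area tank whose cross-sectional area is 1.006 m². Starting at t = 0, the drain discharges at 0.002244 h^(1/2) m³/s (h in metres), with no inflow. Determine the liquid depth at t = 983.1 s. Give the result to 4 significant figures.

1.172 m

Accumulation of liquid (constant cross-section A): A dh/dt = −0.002244 √h.
This is separable: 2 d(√h)/dt = −0.002244/A, so √h = √h₀ − (0.002244/(2A)) t.
√h = √4.748 − 0.002244·983.1/(2·1.006) = 2.17899 − 1.09646 = 1.08253.
h = 1.08253² = 1.17187 m.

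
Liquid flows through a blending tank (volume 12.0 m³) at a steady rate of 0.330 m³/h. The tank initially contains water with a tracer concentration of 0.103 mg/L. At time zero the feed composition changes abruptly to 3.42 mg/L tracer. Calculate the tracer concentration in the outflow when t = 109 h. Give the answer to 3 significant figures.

Mass balance on the solute (V constant): V dC/dt = Q(C_in − C).
Time constant τ = V/Q = 12.0/0.330 = 36.364 h.
C approaches C_in exponentially: C(t) = C_in + (C₀ − C_in) e^(−t/τ).
C(109) = 3.42 + (0.103 − 3.42)·e^(−109/36.364) = 3.42 + (-3.3170)·0.049912 = 3.2544 mg/L.

3.25 mg/L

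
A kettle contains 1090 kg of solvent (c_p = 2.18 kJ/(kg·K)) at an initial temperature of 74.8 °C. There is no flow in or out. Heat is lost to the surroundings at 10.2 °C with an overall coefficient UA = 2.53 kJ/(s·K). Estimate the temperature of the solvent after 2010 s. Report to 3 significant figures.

M c_p dT/dt = −UA(T − T_amb).
dT/dt = (T_ss − T)/τ with T_ss = T_amb = 10.200 °C, τ = M c_p/UA = 1090·2.18/2.53 = 939.21 s.
Integrating: T(t) = T_ss + (T₀ − T_ss) e^(−t/τ).
T(2010) = 10.200 + (64.600)·0.11764 = 17.800 °C.

17.8 °C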